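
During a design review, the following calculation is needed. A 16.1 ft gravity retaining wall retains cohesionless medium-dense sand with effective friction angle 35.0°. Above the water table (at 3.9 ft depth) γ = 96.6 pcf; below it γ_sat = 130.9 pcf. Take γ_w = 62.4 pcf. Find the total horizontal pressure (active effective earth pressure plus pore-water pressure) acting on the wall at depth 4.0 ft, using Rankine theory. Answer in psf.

110 psf

K_a = (1 − sin φ)/(1 + sin φ) = 0.2710.
γ' = 130.9 − 62.4 = 68.50 pcf.
Effective vertical stress at 4.0 ft: σ'_v = 96.6×3.9 + 68.50×0.100 = 383.6 psf.
σ'_h = K_a σ'_v = 0.2710 × 383.6 = 103.9 psf; u = γ_w × 0.100 = 6.240 psf.
Total σ_h = 103.9 + 6.240 = 110.2 psf.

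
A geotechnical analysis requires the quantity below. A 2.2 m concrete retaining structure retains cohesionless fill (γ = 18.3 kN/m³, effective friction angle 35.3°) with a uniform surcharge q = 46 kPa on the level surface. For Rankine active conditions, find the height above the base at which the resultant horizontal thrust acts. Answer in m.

0.988 m

K_a = 0.2675.
Triangular part P₁ = ½K_aγH² = 11.85 at H/3 = 0.7333 m; rectangular part P₂ = K_a q H = 27.08 at H/2 = 1.100 m.
ȳ = (P₁·0.7333 + P₂·1.100)/(P₁+P₂) = 0.9884 m.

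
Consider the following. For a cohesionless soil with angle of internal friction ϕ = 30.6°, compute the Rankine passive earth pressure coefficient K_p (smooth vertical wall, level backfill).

3.07

K_p = (1 + sin φ)/(1 − sin φ) = tan²(45° + 30.6°/2) = 3.074.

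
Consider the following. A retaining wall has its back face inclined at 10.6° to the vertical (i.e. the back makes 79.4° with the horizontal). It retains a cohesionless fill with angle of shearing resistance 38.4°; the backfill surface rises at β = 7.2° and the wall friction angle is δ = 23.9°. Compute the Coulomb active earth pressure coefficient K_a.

K_a = sin²(α+φ) / [sin²α · sin(α−δ) · (1 + √{sin(φ+δ)sin(φ−β) / (sin(α−δ)sin(α+β))})²].
With α = 79.4°, φ = 38.4°, δ = 23.9°, β = 7.2°: K_a = 0.3221.

0.322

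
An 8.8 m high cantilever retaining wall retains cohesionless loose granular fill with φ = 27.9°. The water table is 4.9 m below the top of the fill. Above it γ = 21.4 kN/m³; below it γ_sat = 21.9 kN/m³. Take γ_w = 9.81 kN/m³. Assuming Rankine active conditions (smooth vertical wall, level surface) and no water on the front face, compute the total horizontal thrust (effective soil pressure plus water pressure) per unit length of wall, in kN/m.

349 kN/m

K_a = tan²(45° − φ/2) = 0.3625.
γ' = 21.9 − 9.81 = 12.09 kN/m³. Depth below WT = 3.9 m.
σ'_h at WT = K_a γ d_w = 38.01 kPa; at base = 38.01 + K_a γ' × 3.9 = 55.10 kPa.
P₁ (0–4.9 m) = ½×38.01×4.9 = 93.12. P₂ (4.9–8.8 m) = ½(38.01+55.10)×3.9 = 181.6.
P_w = ½ γ_w h₂² = 0.5×9.81×3.9² = 74.61. Total = 93.12+181.6+74.61 = 349.3 kN/m.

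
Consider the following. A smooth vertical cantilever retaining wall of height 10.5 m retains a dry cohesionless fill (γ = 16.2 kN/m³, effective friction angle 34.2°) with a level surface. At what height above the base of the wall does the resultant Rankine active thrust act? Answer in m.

K_a = 0.2803.
The pressure distribution is triangular, so the resultant acts at H/3 above the base = 10.5/3 = 3.500 m.

3.50 m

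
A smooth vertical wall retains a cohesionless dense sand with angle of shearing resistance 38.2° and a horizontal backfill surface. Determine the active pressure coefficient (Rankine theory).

0.236

K_a = tan²(45° − φ/2) = tan²(25.90°) = 0.2358.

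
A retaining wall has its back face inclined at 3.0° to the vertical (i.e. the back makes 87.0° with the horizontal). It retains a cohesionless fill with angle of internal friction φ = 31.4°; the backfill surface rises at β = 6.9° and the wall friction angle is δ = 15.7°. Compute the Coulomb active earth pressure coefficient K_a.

0.334

K_a = sin²(α+φ) / [sin²α · sin(α−δ) · (1 + √{sin(φ+δ)sin(φ−β) / (sin(α−δ)sin(α+β))})²].
With α = 87.0°, φ = 31.4°, δ = 15.7°, β = 6.9°: K_a = 0.3336.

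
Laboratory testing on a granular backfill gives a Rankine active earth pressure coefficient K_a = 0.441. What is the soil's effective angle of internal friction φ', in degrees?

22.8°

K_a = tan²(45° − φ/2) ⇒ 45° − φ/2 = arctan(√0.441) = 33.59°.
φ = 2(45° − 33.59°) = 22.83°.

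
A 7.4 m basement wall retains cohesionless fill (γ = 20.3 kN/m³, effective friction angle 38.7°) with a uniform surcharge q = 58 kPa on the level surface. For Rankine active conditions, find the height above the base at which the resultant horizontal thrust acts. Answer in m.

K_a = 0.2306.
Triangular part P₁ = ½K_aγH² = 128.2 at H/3 = 2.467 m; rectangular part P₂ = K_a q H = 98.97 at H/2 = 3.700 m.
ȳ = (P₁·2.467 + P₂·3.700)/(P₁+P₂) = 3.004 m.

3.00 m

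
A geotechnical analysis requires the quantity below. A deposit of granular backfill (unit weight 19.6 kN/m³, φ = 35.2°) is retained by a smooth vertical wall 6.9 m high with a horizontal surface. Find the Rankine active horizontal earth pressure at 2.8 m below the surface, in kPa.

14.7 kPa

K_a = (1 − sin φ)/(1 + sin φ) = 0.2687.
σ_h = K_a γ z = 0.2687 × 19.6 × 2.8 = 14.75 kPa.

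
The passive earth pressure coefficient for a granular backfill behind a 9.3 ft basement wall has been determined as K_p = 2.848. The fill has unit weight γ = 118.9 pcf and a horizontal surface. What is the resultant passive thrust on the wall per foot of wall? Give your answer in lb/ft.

14600 lb/ft

P = ½ K_p γ H² = 0.5 × 2.848 × 118.9 × 9.3² = 14640 lb/ft.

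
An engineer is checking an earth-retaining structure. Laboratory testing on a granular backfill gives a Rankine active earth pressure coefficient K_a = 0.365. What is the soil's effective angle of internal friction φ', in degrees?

K_a = tan²(45° − φ/2) ⇒ 45° − φ/2 = arctan(√0.365) = 31.14°.
φ = 2(45° − 31.14°) = 27.72°.

27.7°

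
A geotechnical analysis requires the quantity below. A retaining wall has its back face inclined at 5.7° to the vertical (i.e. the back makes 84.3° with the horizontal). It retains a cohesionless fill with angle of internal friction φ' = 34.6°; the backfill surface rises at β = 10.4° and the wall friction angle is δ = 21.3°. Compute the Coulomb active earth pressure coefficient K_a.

0.332

K_a = sin²(α+φ) / [sin²α · sin(α−δ) · (1 + √{sin(φ+δ)sin(φ−β) / (sin(α−δ)sin(α+β))})²].
With α = 84.3°, φ = 34.6°, δ = 21.3°, β = 10.4°: K_a = 0.3317.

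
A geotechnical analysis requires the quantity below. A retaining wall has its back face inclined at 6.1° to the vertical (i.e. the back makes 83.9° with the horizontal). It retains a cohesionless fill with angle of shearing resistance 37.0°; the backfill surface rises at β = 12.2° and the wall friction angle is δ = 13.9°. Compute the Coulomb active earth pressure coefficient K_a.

K_a = sin²(α+φ) / [sin²α · sin(α−δ) · (1 + √{sin(φ+δ)sin(φ−β) / (sin(α−δ)sin(α+β))})²].
With α = 83.9°, φ = 37.0°, δ = 13.9°, β = 12.2°: K_a = 0.3134.

0.313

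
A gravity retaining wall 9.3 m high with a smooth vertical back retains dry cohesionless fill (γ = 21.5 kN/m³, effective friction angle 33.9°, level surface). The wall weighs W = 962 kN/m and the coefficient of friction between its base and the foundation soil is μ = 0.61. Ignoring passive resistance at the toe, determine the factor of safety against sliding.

2.22

K_a = tan²(45° − 33.9°/2) = 0.2839.
P_a = ½K_aγH² = 0.5×0.2839×21.5×9.3² = 264.0 kN/m, acting at H/3 = 3.100 m above the base.
FS_sliding = μW / P_a = 0.61×962 / 264.0 = 2.223.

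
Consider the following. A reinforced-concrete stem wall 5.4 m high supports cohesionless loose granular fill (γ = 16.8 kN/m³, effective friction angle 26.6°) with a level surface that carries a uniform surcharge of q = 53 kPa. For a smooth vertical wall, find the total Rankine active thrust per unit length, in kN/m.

203 kN/m

K_a = tan²(45° − φ/2) = 0.3814.
Soil triangle: ½ K_a γ H² = 0.5×0.3814×16.8×5.4² = 93.43 kN/m.
Surcharge rectangle: K_a q H = 0.3814×53×5.4 = 109.2 kN/m.
Total = 93.43 + 109.2 = 202.6 kN/m.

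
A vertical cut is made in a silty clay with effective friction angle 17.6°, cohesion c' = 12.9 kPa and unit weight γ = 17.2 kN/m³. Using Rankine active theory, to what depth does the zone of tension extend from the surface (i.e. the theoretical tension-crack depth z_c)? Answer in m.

K_a = tan²(45° − 17.6°/2) = 0.5357; √K_a = 0.7319.
The active pressure is zero where K_a γ z = 2c√K_a, so z_c = 2c/(γ√K_a) = 2×12.9/(17.2×0.7319) = 2.049 m.

2.05 m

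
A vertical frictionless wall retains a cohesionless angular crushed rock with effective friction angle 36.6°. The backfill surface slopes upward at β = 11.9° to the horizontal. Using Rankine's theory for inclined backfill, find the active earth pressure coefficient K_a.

0.267

K_a = cos β · (cos β − √(cos²β − cos²φ)) / (cos β + √(cos²β − cos²φ)).
cos β = 0.9785, cos φ = 0.8028, √(cos²β − cos²φ) = 0.5594.
K_a = 0.9785 × (0.9785 − 0.5594)/(0.9785 + 0.5594) = 0.2666.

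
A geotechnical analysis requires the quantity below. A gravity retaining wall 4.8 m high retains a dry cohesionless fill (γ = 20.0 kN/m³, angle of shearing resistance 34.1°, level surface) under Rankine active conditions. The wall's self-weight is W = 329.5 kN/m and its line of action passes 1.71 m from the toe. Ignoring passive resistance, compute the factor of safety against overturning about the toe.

K_a = tan²(45° − 34.1°/2) = 0.2815.
P_a = ½K_aγH² = 0.5×0.2815×20.0×4.8² = 64.86 kN/m, acting at H/3 = 1.600 m above the base.
Overturning moment M_o = P_a × H/3 = 64.86 × 1.600 = 103.8.
Resisting moment M_r = W × 1.71 = 329.5 × 1.71 = 563.4.
FS_overturning = M_r/M_o = 563.4/103.8 = 5.429.

5.43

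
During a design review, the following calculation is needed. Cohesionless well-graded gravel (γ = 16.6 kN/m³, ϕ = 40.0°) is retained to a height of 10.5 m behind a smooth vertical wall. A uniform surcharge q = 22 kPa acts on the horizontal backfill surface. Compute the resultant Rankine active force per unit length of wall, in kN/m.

K_a = tan²(45° − φ/2) = 0.2174.
Soil triangle: ½ K_a γ H² = 0.5×0.2174×16.6×10.5² = 199.0 kN/m.
Surcharge rectangle: K_a q H = 0.2174×22×10.5 = 50.23 kN/m.
Total = 199.0 + 50.23 = 249.2 kN/m.

249 kN/m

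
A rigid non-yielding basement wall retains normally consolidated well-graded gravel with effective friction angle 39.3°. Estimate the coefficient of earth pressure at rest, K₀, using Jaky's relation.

0.367

K₀ = 1 − sin φ' = 1 − sin 39.3° = 0.3666.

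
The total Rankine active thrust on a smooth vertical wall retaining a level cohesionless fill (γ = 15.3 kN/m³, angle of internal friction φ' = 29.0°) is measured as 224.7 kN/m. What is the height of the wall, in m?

K_a = 0.3470. P_a = ½ K_a γ H² ⇒ H = √(2P_a/(K_a γ)).
H = √(2×224.7/(0.3470×15.3)) = 9.201 m.

9.20 m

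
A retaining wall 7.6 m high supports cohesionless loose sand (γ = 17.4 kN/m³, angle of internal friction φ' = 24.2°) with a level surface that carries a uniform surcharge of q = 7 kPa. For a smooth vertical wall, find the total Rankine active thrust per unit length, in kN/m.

233 kN/m

K_a = tan²(45° − φ/2) = 0.4185.
Soil triangle: ½ K_a γ H² = 0.5×0.4185×17.4×7.6² = 210.3 kN/m.
Surcharge rectangle: K_a q H = 0.4185×7×7.6 = 22.27 kN/m.
Total = 210.3 + 22.27 = 232.6 kN/m.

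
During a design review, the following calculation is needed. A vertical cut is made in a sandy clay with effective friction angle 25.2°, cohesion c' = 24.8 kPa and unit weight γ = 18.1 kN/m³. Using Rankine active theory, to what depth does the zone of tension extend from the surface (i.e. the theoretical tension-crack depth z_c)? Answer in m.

4.32 m

K_a = tan²(45° − 25.2°/2) = 0.4027; √K_a = 0.6346.
The active pressure is zero where K_a γ z = 2c√K_a, so z_c = 2c/(γ√K_a) = 2×24.8/(18.1×0.6346) = 4.318 m.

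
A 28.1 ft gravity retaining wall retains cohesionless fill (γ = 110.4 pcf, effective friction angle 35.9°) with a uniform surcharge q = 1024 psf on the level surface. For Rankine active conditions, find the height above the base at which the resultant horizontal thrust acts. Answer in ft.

11.2 ft

K_a = 0.2607.
Triangular part P₁ = ½K_aγH² = 11360 at H/3 = 9.367 ft; rectangular part P₂ = K_a q H = 7503 at H/2 = 14.05 ft.
ȳ = (P₁·9.367 + P₂·14.05)/(P₁+P₂) = 11.23 ft.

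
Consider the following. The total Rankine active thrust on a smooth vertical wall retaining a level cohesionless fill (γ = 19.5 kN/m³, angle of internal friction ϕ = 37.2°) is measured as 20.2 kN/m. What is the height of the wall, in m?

2.90 m

K_a = 0.2464. P_a = ½ K_a γ H² ⇒ H = √(2P_a/(K_a γ)).
H = √(2×20.2/(0.2464×19.5)) = 2.900 m.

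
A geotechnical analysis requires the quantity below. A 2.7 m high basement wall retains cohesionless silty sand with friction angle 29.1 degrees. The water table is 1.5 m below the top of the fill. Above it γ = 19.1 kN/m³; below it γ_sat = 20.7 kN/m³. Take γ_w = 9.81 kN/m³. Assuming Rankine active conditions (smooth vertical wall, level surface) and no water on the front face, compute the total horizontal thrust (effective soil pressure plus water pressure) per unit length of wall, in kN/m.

K_a = tan²(45° − φ/2) = 0.3456.
γ' = 20.7 − 9.81 = 10.89 kN/m³. Depth below WT = 1.2 m.
σ'_h at WT = K_a γ d_w = 9.901 kPa; at base = 9.901 + K_a γ' × 1.2 = 14.42 kPa.
P₁ (0–1.5 m) = ½×9.901×1.5 = 7.426. P₂ (1.5–2.7 m) = ½(9.901+14.42)×1.2 = 14.59.
P_w = ½ γ_w h₂² = 0.5×9.81×1.2² = 7.063. Total = 7.426+14.59+7.063 = 29.08 kN/m.

29.1 kN/m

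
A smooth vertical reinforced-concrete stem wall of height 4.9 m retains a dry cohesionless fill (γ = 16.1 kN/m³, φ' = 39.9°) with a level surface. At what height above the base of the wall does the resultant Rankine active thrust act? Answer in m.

K_a = 0.2184.
The pressure distribution is triangular, so the resultant acts at H/3 above the base = 4.9/3 = 1.633 m.

1.63 m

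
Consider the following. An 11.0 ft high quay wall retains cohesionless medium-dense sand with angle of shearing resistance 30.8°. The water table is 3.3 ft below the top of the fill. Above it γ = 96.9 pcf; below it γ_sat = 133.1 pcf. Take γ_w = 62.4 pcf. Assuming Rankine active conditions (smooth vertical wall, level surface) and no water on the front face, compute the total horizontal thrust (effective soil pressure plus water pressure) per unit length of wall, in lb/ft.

K_a = tan²(45° − φ/2) = 0.3227.
γ' = 133.1 − 62.4 = 70.70 pcf. Depth below WT = 7.7 ft.
σ'_h at WT = K_a γ d_w = 103.2 psf; at base = 103.2 + K_a γ' × 7.7 = 278.9 psf.
P₁ (0–3.3 ft) = ½×103.2×3.3 = 170.3. P₂ (3.3–11.0 ft) = ½(103.2+278.9)×7.7 = 1471.
P_w = ½ γ_w h₂² = 0.5×62.4×7.7² = 1850. Total = 170.3+1471+1850 = 3491 lb/ft.

3490 lb/ft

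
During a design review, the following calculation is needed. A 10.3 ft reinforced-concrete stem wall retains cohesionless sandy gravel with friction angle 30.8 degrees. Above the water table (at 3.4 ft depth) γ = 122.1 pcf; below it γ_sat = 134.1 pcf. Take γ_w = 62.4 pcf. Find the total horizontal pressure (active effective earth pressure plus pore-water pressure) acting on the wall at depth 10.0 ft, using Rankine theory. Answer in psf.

K_a = (1 − sin φ)/(1 + sin φ) = 0.3227.
γ' = 134.1 − 62.4 = 71.70 pcf.
Effective vertical stress at 10.0 ft: σ'_v = 122.1×3.4 + 71.70×6.60 = 888.4 psf.
σ'_h = K_a σ'_v = 0.3227 × 888.4 = 286.7 psf; u = γ_w × 6.60 = 411.8 psf.
Total σ_h = 286.7 + 411.8 = 698.5 psf.

699 psf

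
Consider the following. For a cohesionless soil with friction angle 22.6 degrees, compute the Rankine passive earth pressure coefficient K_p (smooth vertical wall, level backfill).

2.25

K_p = (1 + sin φ)/(1 − sin φ) = tan²(45° + 22.6°/2) = 2.248.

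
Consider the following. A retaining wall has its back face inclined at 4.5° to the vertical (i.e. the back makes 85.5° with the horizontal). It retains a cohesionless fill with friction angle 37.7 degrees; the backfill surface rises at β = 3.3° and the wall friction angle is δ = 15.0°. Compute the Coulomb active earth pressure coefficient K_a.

K_a = sin²(α+φ) / [sin²α · sin(α−δ) · (1 + √{sin(φ+δ)sin(φ−β) / (sin(α−δ)sin(α+β))})²].
With α = 85.5°, φ = 37.7°, δ = 15.0°, β = 3.3°: K_a = 0.2615.

0.262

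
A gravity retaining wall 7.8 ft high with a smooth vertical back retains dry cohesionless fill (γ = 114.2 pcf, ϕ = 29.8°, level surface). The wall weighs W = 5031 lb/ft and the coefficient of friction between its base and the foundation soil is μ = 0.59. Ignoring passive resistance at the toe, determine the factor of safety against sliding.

2.54

K_a = tan²(45° − 29.8°/2) = 0.3360.
P_a = ½K_aγH² = 0.5×0.3360×114.2×7.8² = 1167 lb/ft, acting at H/3 = 2.600 ft above the base.
FS_sliding = μW / P_a = 0.59×5031 / 1167 = 2.543.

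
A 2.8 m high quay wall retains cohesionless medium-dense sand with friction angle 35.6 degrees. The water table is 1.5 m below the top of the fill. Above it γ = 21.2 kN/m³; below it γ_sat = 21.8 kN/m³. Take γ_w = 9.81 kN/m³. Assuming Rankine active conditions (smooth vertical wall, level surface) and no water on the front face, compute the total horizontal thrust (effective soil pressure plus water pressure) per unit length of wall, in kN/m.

28.2 kN/m

K_a = tan²(45° − φ/2) = 0.2641.
γ' = 21.8 − 9.81 = 11.99 kN/m³. Depth below WT = 1.3 m.
σ'_h at WT = K_a γ d_w = 8.399 kPa; at base = 8.399 + K_a γ' × 1.3 = 12.52 kPa.
P₁ (0–1.5 m) = ½×8.399×1.5 = 6.299. P₂ (1.5–2.8 m) = ½(8.399+12.52)×1.3 = 13.59.
P_w = ½ γ_w h₂² = 0.5×9.81×1.3² = 8.289. Total = 6.299+13.59+8.289 = 28.18 kN/m.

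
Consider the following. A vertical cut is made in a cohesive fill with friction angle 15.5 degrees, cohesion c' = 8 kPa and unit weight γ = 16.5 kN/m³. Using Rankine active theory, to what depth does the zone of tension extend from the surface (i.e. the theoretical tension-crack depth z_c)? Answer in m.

1.28 m

K_a = tan²(45° − 15.5°/2) = 0.5782; √K_a = 0.7604.
The active pressure is zero where K_a γ z = 2c√K_a, so z_c = 2c/(γ√K_a) = 2×8/(16.5×0.7604) = 1.275 m.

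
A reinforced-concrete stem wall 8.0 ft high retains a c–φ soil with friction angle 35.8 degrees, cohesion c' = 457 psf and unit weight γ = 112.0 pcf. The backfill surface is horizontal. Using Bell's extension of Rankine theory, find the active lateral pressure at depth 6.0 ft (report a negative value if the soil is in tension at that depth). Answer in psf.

K_a = (1 − sin φ)/(1 + sin φ) = 0.2619.
σ_a = K_a γ z − 2c√K_a = 0.2619×112.0×6.0 − 2×457×0.5117 = -291.7 psf.

-292 psf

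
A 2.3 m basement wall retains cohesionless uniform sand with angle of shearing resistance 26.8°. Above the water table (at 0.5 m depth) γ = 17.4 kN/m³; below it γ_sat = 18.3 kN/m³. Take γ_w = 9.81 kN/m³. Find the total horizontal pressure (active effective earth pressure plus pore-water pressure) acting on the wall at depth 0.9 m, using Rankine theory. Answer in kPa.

K_a = (1 − sin φ)/(1 + sin φ) = 0.3785.
γ' = 18.3 − 9.81 = 8.490 kN/m³.
Effective vertical stress at 0.9 m: σ'_v = 17.4×0.5 + 8.490×0.400 = 12.10 kPa.
σ'_h = K_a σ'_v = 0.3785 × 12.10 = 4.578 kPa; u = γ_w × 0.400 = 3.924 kPa.
Total σ_h = 4.578 + 3.924 = 8.502 kPa.

8.50 kPa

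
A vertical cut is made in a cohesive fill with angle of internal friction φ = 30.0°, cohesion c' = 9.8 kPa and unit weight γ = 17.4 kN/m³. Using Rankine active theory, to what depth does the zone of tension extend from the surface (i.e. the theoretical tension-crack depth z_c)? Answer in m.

1.95 m

K_a = tan²(45° − 30.0°/2) = 0.3333; √K_a = 0.5774.
The active pressure is zero where K_a γ z = 2c√K_a, so z_c = 2c/(γ√K_a) = 2×9.8/(17.4×0.5774) = 1.951 m.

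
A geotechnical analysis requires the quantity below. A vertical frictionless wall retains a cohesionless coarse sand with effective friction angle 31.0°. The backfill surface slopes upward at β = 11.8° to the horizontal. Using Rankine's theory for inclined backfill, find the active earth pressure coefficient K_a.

0.341

K_a = cos β · (cos β − √(cos²β − cos²φ)) / (cos β + √(cos²β − cos²φ)).
cos β = 0.9789, cos φ = 0.8572, √(cos²β − cos²φ) = 0.4727.
K_a = 0.9789 × (0.9789 − 0.4727)/(0.9789 + 0.4727) = 0.3413.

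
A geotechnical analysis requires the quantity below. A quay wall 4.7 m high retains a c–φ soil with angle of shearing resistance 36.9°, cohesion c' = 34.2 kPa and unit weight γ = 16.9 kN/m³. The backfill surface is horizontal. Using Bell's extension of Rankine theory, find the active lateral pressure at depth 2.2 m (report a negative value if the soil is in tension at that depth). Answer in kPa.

K_a = (1 − sin φ)/(1 + sin φ) = 0.2497.
σ_a = K_a γ z − 2c√K_a = 0.2497×16.9×2.2 − 2×34.2×0.4997 = -24.89 kPa.

-24.9 kPa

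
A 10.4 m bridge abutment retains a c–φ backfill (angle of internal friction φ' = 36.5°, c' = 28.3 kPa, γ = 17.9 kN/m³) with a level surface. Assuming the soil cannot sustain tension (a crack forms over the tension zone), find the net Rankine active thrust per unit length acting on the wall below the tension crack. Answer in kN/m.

38.7 kN/m

K_a = 0.2541; √K_a = 0.5040.
Tension-crack depth z_c = 2c/(γ√K_a) = 2×28.3/(17.9×0.5040) = 6.273 m.
σ_a at base = K_a γ H − 2c√K_a = 0.2541×17.9×10.4 − 2×28.3×0.5040 = 18.77 kPa.
P_a = ½ × 18.77 × (H − z_c) = 0.5×18.77×4.127 = 38.72 kN/m.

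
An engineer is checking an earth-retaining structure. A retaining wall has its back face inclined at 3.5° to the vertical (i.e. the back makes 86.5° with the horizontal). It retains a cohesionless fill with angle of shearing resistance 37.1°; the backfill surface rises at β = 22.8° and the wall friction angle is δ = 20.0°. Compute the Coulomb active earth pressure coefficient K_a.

K_a = sin²(α+φ) / [sin²α · sin(α−δ) · (1 + √{sin(φ+δ)sin(φ−β) / (sin(α−δ)sin(α+β))})²].
With α = 86.5°, φ = 37.1°, δ = 20.0°, β = 22.8°: K_a = 0.3423.

0.342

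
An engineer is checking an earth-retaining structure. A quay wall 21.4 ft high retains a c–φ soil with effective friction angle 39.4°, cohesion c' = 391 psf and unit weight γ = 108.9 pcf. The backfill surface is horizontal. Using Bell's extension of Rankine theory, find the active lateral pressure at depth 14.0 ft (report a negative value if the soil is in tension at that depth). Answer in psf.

-29.0 psf

K_a = (1 − sin φ)/(1 + sin φ) = 0.2234.
σ_a = K_a γ z − 2c√K_a = 0.2234×108.9×14.0 − 2×391×0.4727 = -28.99 psf.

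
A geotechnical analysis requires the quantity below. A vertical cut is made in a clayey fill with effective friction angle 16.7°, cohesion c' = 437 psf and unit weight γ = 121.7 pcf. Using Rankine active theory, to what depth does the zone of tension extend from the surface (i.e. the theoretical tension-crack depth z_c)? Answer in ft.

K_a = tan²(45° − 16.7°/2) = 0.5536; √K_a = 0.7440.
The active pressure is zero where K_a γ z = 2c√K_a, so z_c = 2c/(γ√K_a) = 2×437/(121.7×0.7440) = 9.652 ft.

9.65 ft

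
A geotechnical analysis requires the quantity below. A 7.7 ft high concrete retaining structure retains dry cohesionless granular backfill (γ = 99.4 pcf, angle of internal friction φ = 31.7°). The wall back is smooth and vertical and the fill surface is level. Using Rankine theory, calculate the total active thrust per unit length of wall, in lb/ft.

917 lb/ft

K_a = tan²(45° − φ/2) = 0.3111.
P_a = ½ K_a γ H² = 0.5 × 0.3111 × 99.4 × 7.7² = 916.6 lb/ft.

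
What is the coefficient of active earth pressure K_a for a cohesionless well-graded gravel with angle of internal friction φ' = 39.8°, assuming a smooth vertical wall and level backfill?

0.219

K_a = (1 − sin φ)/(1 + sin φ) = (1 − sin 39.8°)/(1 + sin 39.8°) = 0.2194.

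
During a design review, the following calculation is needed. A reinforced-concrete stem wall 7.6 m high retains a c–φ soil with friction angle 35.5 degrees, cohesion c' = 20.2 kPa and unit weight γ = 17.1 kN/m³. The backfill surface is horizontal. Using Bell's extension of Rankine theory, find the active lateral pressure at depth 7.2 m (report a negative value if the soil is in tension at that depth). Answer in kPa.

K_a = (1 − sin φ)/(1 + sin φ) = 0.2653.
σ_a = K_a γ z − 2c√K_a = 0.2653×17.1×7.2 − 2×20.2×0.5150 = 11.85 kPa.

11.9 kPa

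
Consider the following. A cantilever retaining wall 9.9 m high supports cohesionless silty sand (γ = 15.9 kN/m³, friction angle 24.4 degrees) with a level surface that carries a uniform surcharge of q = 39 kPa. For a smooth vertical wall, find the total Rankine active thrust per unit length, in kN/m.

484 kN/m

K_a = tan²(45° − φ/2) = 0.4153.
Soil triangle: ½ K_a γ H² = 0.5×0.4153×15.9×9.9² = 323.6 kN/m.
Surcharge rectangle: K_a q H = 0.4153×39×9.9 = 160.4 kN/m.
Total = 323.6 + 160.4 = 484.0 kN/m.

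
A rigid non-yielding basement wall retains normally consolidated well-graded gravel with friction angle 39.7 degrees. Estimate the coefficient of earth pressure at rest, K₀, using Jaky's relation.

0.361

K₀ = 1 − sin φ' = 1 − sin 39.7° = 0.3612.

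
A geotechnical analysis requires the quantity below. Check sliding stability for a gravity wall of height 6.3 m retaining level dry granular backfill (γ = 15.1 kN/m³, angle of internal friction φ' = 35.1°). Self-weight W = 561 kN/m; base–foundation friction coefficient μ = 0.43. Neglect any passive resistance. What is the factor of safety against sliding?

2.98

K_a = tan²(45° − 35.1°/2) = 0.2698.
P_a = ½K_aγH² = 0.5×0.2698×15.1×6.3² = 80.86 kN/m, acting at H/3 = 2.100 m above the base.
FS_sliding = μW / P_a = 0.43×561 / 80.86 = 2.983.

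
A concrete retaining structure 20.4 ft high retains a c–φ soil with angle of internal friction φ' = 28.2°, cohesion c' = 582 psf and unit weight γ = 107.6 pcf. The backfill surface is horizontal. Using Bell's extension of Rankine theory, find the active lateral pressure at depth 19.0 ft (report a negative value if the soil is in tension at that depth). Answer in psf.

K_a = (1 − sin φ)/(1 + sin φ) = 0.3582.
σ_a = K_a γ z − 2c√K_a = 0.3582×107.6×19.0 − 2×582×0.5985 = 35.64 psf.

35.6 psf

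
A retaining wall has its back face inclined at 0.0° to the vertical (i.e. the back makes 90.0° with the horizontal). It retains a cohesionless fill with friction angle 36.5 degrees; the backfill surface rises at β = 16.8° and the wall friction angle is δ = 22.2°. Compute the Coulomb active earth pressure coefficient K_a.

K_a = sin²(α+φ) / [sin²α · sin(α−δ) · (1 + √{sin(φ+δ)sin(φ−β) / (sin(α−δ)sin(α+β))})²].
With α = 90.0°, φ = 36.5°, δ = 22.2°, β = 16.8°: K_a = 0.2831.

0.283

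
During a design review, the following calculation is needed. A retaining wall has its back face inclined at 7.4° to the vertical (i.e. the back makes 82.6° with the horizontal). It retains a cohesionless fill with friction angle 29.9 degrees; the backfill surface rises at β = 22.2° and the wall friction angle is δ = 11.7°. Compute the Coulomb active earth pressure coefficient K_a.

K_a = sin²(α+φ) / [sin²α · sin(α−δ) · (1 + √{sin(φ+δ)sin(φ−β) / (sin(α−δ)sin(α+β))})²].
With α = 82.6°, φ = 29.9°, δ = 11.7°, β = 22.2°: K_a = 0.5336.

0.534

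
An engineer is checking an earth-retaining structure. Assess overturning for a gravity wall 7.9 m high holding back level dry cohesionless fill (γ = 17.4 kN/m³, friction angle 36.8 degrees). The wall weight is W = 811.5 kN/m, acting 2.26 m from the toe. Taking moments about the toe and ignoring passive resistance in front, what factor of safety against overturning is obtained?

K_a = tan²(45° − 36.8°/2) = 0.2508.
P_a = ½K_aγH² = 0.5×0.2508×17.4×7.9² = 136.2 kN/m, acting at H/3 = 2.633 m above the base.
Overturning moment M_o = P_a × H/3 = 136.2 × 2.633 = 358.5.
Resisting moment M_r = W × 2.26 = 811.5 × 2.26 = 1834.
FS_overturning = M_r/M_o = 1834/358.5 = 5.115.

5.12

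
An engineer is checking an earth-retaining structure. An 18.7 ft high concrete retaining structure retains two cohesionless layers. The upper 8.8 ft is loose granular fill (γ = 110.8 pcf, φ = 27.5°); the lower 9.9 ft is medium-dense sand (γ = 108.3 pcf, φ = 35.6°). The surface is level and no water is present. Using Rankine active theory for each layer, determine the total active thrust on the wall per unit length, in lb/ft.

K_a1 = tan²(45°−27.5°/2) = 0.3682; K_a2 = tan²(45°−35.6°/2) = 0.2641.
Layer 1: σ at base = K_a1 γ₁ h₁ = 359.0 psf; P₁ = ½×359.0×8.8 = 1580.
Layer 2: σ_v at top = γ₁h₁ = 975.0; σ_h top = K_a2×975.0 = 257.5; σ_h base = K_a2×(975.0+108.3×9.9) = 540.7.
P₂ = ½(257.5+540.7)×9.9 = 3951. Total P_a = 1580+3951 = 5531 lb/ft.

5530 lb/ft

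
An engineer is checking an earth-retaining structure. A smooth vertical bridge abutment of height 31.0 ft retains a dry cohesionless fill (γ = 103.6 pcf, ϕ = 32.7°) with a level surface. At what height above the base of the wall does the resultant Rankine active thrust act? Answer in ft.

K_a = 0.2985.
The pressure distribution is triangular, so the resultant acts at H/3 above the base = 31.0/3 = 10.33 ft.

10.3 ft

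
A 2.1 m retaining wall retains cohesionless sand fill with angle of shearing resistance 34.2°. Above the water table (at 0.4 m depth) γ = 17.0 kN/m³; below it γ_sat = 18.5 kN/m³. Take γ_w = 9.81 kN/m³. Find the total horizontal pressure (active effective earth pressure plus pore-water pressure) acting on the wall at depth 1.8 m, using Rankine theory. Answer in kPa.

K_a = (1 − sin φ)/(1 + sin φ) = 0.2803.
γ' = 18.5 − 9.81 = 8.690 kN/m³.
Effective vertical stress at 1.8 m: σ'_v = 17.0×0.4 + 8.690×1.40 = 18.97 kPa.
σ'_h = K_a σ'_v = 0.2803 × 18.97 = 5.317 kPa; u = γ_w × 1.40 = 13.73 kPa.
Total σ_h = 5.317 + 13.73 = 19.05 kPa.

19.1 kPa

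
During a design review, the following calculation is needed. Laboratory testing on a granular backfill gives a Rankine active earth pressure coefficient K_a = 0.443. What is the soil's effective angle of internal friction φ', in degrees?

K_a = tan²(45° − φ/2) ⇒ 45° − φ/2 = arctan(√0.443) = 33.65°.
φ = 2(45° − 33.65°) = 22.71°.

22.7°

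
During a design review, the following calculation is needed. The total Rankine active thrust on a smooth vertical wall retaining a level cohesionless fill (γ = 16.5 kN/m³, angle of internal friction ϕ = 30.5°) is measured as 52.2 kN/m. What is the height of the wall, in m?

K_a = 0.3267. P_a = ½ K_a γ H² ⇒ H = √(2P_a/(K_a γ)).
H = √(2×52.2/(0.3267×16.5)) = 4.401 m.

4.40 m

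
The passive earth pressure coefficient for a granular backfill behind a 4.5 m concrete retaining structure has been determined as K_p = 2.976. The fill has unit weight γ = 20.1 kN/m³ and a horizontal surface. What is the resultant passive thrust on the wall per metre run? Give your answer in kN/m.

P = ½ K_p γ H² = 0.5 × 2.976 × 20.1 × 4.5² = 605.7 kN/m.

606 kN/m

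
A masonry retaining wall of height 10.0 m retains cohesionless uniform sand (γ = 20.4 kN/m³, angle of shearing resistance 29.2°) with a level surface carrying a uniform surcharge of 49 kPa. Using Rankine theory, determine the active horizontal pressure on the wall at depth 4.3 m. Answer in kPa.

47.1 kPa

K_a = (1 − sin φ)/(1 + sin φ) = 0.3442.
σ_v = γz + q = 20.4 × 4.3 + 49 = 136.7 kPa.
σ_h = K_a σ_v = 0.3442 × 136.7 = 47.06 kPa.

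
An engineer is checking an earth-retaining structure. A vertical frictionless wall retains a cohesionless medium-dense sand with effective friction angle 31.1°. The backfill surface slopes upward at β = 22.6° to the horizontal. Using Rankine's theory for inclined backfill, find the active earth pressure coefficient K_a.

K_a = cos β · (cos β − √(cos²β − cos²φ)) / (cos β + √(cos²β − cos²φ)).
cos β = 0.9232, cos φ = 0.8563, √(cos²β − cos²φ) = 0.3451.
K_a = 0.9232 × (0.9232 − 0.3451)/(0.9232 + 0.3451) = 0.4208.

0.421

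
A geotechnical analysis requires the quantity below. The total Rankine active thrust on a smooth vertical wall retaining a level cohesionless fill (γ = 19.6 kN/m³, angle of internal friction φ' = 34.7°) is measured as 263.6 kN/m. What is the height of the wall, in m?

9.90 m

K_a = 0.2745. P_a = ½ K_a γ H² ⇒ H = √(2P_a/(K_a γ)).
H = √(2×263.6/(0.2745×19.6)) = 9.899 m.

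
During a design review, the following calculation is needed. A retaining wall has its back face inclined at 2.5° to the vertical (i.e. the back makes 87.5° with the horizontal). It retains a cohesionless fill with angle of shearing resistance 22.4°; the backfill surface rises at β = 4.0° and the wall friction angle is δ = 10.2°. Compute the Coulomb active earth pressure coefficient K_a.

K_a = sin²(α+φ) / [sin²α · sin(α−δ) · (1 + √{sin(φ+δ)sin(φ−β) / (sin(α−δ)sin(α+β))})²].
With α = 87.5°, φ = 22.4°, δ = 10.2°, β = 4.0°: K_a = 0.4519.

0.452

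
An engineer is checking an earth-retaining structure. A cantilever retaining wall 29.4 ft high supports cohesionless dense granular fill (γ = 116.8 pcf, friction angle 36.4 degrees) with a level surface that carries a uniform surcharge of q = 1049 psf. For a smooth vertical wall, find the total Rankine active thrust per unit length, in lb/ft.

K_a = tan²(45° − φ/2) = 0.2552.
Soil triangle: ½ K_a γ H² = 0.5×0.2552×116.8×29.4² = 12880 lb/ft.
Surcharge rectangle: K_a q H = 0.2552×1049×29.4 = 7869 lb/ft.
Total = 12880 + 7869 = 20750 lb/ft.

20700 lb/ft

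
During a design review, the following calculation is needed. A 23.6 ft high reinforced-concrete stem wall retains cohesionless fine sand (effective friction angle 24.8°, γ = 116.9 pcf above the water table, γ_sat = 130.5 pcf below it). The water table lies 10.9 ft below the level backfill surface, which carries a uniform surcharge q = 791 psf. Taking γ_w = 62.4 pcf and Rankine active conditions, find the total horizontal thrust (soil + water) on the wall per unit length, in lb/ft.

K_a = tan²(45° − φ/2) = 0.4090.
γ' = 130.5 − 62.4 = 68.10 pcf. h₂ = H − d_w = 12.7 ft.
σ'_h: at surface K_a·q = 323.5; at WT K_a(q+γd_w) = 844.7; at base K_a(q+γd_w+γ'h₂) = 1198 psf.
P₁ = ½(323.5+844.7)×10.9 = 6367; P₂ = ½(844.7+1198)×12.7 = 12970; P_w = ½γ_w h₂² = 5032.
Total = 6367+12970+5032 = 24370 lb/ft.

24400 lb/ft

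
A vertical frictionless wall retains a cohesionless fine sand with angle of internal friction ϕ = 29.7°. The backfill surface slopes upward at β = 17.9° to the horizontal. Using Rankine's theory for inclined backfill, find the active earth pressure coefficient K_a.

K_a = cos β · (cos β − √(cos²β − cos²φ)) / (cos β + √(cos²β − cos²φ)).
cos β = 0.9516, cos φ = 0.8686, √(cos²β − cos²φ) = 0.3886.
K_a = 0.9516 × (0.9516 − 0.3886)/(0.9516 + 0.3886) = 0.3997.

0.400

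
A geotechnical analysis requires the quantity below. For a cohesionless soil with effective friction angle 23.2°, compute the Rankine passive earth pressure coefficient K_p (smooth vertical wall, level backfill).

K_p = (1 + sin φ)/(1 − sin φ) = tan²(45° + 23.2°/2) = 2.300.

2.30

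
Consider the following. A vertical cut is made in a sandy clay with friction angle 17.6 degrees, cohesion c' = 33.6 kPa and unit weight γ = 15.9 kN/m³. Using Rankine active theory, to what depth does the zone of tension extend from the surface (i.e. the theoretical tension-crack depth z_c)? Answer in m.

K_a = tan²(45° − 17.6°/2) = 0.5357; √K_a = 0.7319.
The active pressure is zero where K_a γ z = 2c√K_a, so z_c = 2c/(γ√K_a) = 2×33.6/(15.9×0.7319) = 5.775 m.

5.77 m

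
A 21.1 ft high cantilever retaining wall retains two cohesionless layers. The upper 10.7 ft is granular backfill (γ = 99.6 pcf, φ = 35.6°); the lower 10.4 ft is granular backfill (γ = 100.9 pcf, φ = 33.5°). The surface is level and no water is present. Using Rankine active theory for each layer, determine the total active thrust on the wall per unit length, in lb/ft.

K_a1 = tan²(45°−35.6°/2) = 0.2641; K_a2 = tan²(45°−33.5°/2) = 0.2887.
Layer 1: σ at base = K_a1 γ₁ h₁ = 281.5 psf; P₁ = ½×281.5×10.7 = 1506.
Layer 2: σ_v at top = γ₁h₁ = 1066; σ_h top = K_a2×1066 = 307.7; σ_h base = K_a2×(1066+100.9×10.4) = 610.6.
P₂ = ½(307.7+610.6)×10.4 = 4775. Total P_a = 1506+4775 = 6281 lb/ft.

6280 lb/ft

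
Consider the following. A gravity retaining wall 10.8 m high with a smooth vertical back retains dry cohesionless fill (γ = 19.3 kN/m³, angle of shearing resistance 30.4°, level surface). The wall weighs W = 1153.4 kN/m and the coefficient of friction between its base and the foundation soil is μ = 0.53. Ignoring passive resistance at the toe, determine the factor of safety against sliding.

K_a = tan²(45° − 30.4°/2) = 0.3280.
P_a = ½K_aγH² = 0.5×0.3280×19.3×10.8² = 369.2 kN/m, acting at H/3 = 3.600 m above the base.
FS_sliding = μW / P_a = 0.53×1153.4 / 369.2 = 1.656.

1.66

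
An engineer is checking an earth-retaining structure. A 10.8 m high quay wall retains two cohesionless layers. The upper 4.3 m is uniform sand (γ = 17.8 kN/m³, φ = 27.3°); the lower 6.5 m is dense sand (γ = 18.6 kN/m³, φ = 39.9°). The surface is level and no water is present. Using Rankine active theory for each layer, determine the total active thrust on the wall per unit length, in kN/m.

256 kN/m

K_a1 = tan²(45°−27.3°/2) = 0.3711; K_a2 = tan²(45°−39.9°/2) = 0.2184.
Layer 1: σ at base = K_a1 γ₁ h₁ = 28.41 kPa; P₁ = ½×28.41×4.3 = 61.07.
Layer 2: σ_v at top = γ₁h₁ = 76.54; σ_h top = K_a2×76.54 = 16.72; σ_h base = K_a2×(76.54+18.6×6.5) = 43.13.
P₂ = ½(16.72+43.13)×6.5 = 194.5. Total P_a = 61.07+194.5 = 255.6 kN/m.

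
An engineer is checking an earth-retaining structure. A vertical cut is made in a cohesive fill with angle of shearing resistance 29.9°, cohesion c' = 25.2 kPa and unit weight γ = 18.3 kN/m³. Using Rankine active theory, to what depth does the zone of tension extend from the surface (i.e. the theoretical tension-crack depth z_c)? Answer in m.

K_a = tan²(45° − 29.9°/2) = 0.3347; √K_a = 0.5785.
The active pressure is zero where K_a γ z = 2c√K_a, so z_c = 2c/(γ√K_a) = 2×25.2/(18.3×0.5785) = 4.761 m.

4.76 m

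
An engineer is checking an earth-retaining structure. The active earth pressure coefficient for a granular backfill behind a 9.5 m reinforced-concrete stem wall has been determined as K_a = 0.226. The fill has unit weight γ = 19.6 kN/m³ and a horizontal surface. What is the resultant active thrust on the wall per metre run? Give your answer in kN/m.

200 kN/m

P = ½ K_a γ H² = 0.5 × 0.226 × 19.6 × 9.5² = 199.9 kN/m.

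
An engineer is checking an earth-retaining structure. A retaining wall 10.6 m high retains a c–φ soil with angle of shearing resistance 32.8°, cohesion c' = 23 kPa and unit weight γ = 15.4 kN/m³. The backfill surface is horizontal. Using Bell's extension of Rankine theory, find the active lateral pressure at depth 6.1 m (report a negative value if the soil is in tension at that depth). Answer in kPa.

2.84 kPa

K_a = (1 − sin φ)/(1 + sin φ) = 0.2973.
σ_a = K_a γ z − 2c√K_a = 0.2973×15.4×6.1 − 2×23×0.5452 = 2.845 kPa.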